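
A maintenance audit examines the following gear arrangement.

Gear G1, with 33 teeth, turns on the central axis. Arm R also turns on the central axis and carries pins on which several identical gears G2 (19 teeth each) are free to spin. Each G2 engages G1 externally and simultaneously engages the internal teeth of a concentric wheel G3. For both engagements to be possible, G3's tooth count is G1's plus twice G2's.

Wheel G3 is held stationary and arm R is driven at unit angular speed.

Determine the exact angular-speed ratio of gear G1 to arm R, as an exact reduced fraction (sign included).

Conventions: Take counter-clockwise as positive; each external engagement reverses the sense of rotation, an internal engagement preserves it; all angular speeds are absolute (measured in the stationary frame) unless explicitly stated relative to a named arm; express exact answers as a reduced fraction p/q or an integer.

recognized (axles ride arm R): planetary set, 33/19/71 teeth
ring teeth: 33 + 2·19 = 71
33(ω_sun−ω_arm) = −71(ω_ring−ω_arm),  ω_ring = 0, ω_arm = 1
ω_sun = 1 − (71/33)(0−1) = 104/33
ω_out/ω_in = 104/33

104/33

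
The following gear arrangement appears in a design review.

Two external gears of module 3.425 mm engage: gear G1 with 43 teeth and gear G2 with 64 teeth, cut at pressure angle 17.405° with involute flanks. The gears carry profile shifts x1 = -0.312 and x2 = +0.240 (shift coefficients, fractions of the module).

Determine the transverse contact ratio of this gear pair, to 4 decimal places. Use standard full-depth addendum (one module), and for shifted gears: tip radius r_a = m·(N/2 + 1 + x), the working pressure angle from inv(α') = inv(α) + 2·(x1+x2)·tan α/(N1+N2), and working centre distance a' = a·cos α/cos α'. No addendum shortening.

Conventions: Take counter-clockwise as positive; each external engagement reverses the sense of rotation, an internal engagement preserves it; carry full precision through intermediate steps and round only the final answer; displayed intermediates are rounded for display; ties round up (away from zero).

class = single-mesh tooth geometry [involute pair 43T × 64T, m = 3.425]
base radii: r_b1 = 70.265950, r_b2 = 104.581879
tip radii: r_a1 = 75.993900, r_a2 = 113.847000
inv(α') = inv(17.405°) + 2·(-0.312+0.240)·tan α/(43+64) = 0.00928041  ⇒  α' = 17.15523°
a' = a·cos α / cos α' = 183.2375·cos 17.405°/cos 17.15523° = 182.989177
action lengths: √(r_a1²−r_b1²) = 28.944241, √(r_a2²−r_b2²) = 44.986330
base pitch p_b = π·m·cos α = 10.267302
CR = (28.944241 + 44.986330 − 182.989177·sin 17.15523°)/10.267302 = 1.943627
contact ratio ≈ 1.9436

1.9436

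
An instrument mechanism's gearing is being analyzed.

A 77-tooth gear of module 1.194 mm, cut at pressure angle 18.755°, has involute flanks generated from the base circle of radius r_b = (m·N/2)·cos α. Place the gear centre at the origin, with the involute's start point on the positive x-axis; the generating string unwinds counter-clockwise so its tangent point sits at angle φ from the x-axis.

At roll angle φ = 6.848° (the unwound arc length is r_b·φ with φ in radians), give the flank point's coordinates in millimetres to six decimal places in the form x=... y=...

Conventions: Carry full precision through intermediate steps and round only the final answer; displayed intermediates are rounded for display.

x=43.837933 y=0.024737

class = single-mesh tooth geometry [base-circle involute, m = 1.194, 77T]
pitch radius r_p = m·N/2 = 1.194·77/2 = 45.969000
base radius r_b = r_p·cos α = 45.969000·cos 18.755° = 43.528141
roll angle φ = 6.848° = 0.11952015 rad
x = r_b·(cos φ + φ·sin φ) = 43.837933
y = r_b·(sin φ − φ·cos φ) = 0.024737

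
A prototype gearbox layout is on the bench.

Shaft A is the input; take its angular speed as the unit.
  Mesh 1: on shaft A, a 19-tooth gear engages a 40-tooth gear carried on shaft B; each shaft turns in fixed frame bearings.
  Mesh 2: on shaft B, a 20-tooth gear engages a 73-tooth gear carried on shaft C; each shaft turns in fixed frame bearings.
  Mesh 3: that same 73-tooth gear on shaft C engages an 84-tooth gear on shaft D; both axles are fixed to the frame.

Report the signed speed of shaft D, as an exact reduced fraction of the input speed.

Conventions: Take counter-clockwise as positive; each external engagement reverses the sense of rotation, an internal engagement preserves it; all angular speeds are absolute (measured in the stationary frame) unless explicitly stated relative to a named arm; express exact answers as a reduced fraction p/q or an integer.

3-mesh fixed-axis compound train (all bearings frame-fixed)
mesh 1 [19T→40T]: |ω|/ω_in = 1×19/40 = 19/40, sense flips to −
mesh 2 [20T→73T]: |ω|/ω_in = (19/40)×20/73 = 19/146, sense flips to +
mesh 3 [73T→84T]: |ω|/ω_in = (19/146)×73/84 = 19/168, sense flips to −
signed output speed (× input speed) = -19/168

-19/168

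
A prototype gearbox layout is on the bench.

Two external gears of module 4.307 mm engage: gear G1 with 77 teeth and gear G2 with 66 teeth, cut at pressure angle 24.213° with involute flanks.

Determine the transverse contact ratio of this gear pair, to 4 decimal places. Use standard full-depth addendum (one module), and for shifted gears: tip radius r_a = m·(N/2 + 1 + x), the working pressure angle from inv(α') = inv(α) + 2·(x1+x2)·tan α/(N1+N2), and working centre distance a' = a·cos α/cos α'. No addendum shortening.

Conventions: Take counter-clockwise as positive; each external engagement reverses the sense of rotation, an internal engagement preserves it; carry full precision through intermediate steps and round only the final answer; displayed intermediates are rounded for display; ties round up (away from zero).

single-mesh involute tooth geometry (77T engaging 66T at module 4.307)
base radii: r_b1 = 151.231875, r_b2 = 129.627321
tip radii: r_a1 = 170.126500, r_a2 = 146.438000
no profile shift: α' = α, a' = a
action lengths: √(r_a1²−r_b1²) = 77.922692, √(r_a2²−r_b2²) = 68.123750
base pitch p_b = π·m·cos α = 12.340492
CR = (77.922692 + 68.123750 − 307.950500·sin 24.21300°)/12.340492 = 1.600156
contact ratio ≈ 1.6002

1.6002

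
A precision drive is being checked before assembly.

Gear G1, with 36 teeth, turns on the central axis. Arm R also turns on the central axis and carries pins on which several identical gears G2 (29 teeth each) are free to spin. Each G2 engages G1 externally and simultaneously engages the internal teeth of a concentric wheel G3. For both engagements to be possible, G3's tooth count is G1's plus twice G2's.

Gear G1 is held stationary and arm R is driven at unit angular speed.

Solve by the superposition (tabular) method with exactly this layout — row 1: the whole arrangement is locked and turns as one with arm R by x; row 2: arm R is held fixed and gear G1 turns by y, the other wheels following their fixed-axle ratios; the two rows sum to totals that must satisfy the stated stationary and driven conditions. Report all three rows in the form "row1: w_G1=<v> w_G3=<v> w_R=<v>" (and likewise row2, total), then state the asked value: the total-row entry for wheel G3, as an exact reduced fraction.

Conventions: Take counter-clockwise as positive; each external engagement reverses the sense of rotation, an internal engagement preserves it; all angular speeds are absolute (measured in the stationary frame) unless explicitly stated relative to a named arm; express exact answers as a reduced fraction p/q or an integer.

planetary set (36T centre, 29T on arm, 94T internal) — Willis relation
superposition row 1 [locked train]: every member turns x
superposition row 2 [arm held]: sun y, ring −(36/94)·y, arm 0
boundary: total ω_sun = x + y = 0 and total ω_arm = x = 1  ⇒  y = -1, x = 1
row 2 ring = −(36/94)·(-1) = 18/47
totals (row 1 + row 2): sun 1 + (-1) = 0, ring 1 + 18/47 = 65/47, arm 1 + 0 = 1
asked cell (total, ring) = 65/47

row1: w_G1=1 w_G3=1 w_R=1
row2: w_G1=-1 w_G3=18/47 w_R=0
total: w_G1=0 w_G3=65/47 w_R=1
asked value: 65/47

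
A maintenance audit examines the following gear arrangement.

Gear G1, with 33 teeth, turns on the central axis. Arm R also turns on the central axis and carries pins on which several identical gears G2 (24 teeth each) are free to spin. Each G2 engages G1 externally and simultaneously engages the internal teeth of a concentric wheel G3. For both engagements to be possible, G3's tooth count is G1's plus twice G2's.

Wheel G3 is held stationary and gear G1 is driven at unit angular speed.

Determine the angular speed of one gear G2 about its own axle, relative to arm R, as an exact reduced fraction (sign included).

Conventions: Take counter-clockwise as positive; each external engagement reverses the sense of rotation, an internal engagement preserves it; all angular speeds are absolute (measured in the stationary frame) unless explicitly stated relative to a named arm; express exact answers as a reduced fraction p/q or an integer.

-297/304

class = planetary set [G3 = 33+2·24 = 81; Willis about the carrier]
ring teeth: 33 + 2·24 = 81
33(ω_sun−ω_arm) = −81(ω_ring−ω_arm),  ω_ring = 0, ω_sun = 1
33(1−ω_arm) = −81(0−ω_arm)  ⇒  114·ω_arm = 33  ⇒  ω_arm = 11/38
sun–planet mesh: 33·(1−11/38) = −24·(ω_p−ω_arm)  ⇒  ω_p−ω_arm = -297/304
exact speed ratio = -297/304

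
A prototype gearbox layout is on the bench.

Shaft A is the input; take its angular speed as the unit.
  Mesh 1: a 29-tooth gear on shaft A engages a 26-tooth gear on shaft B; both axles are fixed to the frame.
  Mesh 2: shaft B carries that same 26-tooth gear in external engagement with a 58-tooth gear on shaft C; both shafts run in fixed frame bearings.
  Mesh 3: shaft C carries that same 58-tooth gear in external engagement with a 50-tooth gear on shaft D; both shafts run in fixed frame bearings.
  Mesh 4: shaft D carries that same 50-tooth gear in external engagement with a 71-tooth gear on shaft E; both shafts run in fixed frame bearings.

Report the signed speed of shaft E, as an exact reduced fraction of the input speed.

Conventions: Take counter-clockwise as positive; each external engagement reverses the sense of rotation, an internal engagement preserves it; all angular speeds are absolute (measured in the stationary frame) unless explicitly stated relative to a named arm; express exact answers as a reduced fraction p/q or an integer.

29/71

4-mesh fixed-axis compound train (all bearings frame-fixed)
mesh 1 [29T→26T]: |ω|/ω_in = 1×29/26 = 29/26, sense flips to −
mesh 2 [26T→58T]: |ω|/ω_in = (29/26)×26/58 = 1/2, sense flips to +
mesh 3 [58T→50T]: |ω|/ω_in = (1/2)×58/50 = 29/50, sense flips to −
mesh 4 [50T→71T]: |ω|/ω_in = (29/50)×50/71 = 29/71, sense flips to +
signed output speed (× input speed) = 29/71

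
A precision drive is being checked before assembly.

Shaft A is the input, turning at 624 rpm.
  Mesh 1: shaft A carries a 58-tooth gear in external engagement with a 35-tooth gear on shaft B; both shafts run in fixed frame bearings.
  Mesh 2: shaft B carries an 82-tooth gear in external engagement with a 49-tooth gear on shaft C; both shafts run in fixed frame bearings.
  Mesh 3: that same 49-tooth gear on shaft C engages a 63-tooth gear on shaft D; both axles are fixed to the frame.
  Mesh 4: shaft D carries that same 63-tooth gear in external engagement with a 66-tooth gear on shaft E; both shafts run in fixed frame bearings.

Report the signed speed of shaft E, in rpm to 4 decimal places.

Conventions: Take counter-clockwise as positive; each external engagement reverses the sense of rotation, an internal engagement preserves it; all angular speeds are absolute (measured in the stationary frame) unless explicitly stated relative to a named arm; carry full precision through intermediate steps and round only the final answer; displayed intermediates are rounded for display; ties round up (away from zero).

+1284.7377 rpm

recognized (5 fixed axles, 4 meshes): fixed-axis compound train
mesh 1 [58T→35T]: ω = 624.0000×58/35 = 1034.0571 rpm, sense flips to −
mesh 2 [82T→49T]: ω = 1034.0571×82/49 = 1730.4630 rpm, sense flips to +
mesh 3 [49T→63T]: ω = 1730.4630×49/63 = 1345.9156 rpm, sense flips to −
mesh 4 [63T→66T]: ω = 1345.9156×63/66 = 1284.7377 rpm, sense flips to +
signed output speed = +1284.7377 rpm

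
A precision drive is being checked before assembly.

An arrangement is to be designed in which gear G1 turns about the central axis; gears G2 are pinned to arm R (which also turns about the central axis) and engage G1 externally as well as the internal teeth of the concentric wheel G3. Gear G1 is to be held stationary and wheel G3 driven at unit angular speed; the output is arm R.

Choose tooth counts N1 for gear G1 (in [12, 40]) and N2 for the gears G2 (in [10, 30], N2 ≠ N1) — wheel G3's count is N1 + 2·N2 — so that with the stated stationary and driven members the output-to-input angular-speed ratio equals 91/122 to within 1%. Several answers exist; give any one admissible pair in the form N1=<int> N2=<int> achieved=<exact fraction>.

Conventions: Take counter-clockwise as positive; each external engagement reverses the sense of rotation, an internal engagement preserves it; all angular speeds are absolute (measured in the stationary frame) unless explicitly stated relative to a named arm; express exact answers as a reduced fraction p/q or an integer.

N1=31 N2=30 achieved=91/122

design class (target 91/122): planetary set
Willis with ω_sun = 0: ω_arm/ω_ring = N3/(N1+N3); set equal to 91/122  ⇒  N3/N1 = (91/122)/(1 − 91/122) = 91/31
N3 = N1 + 2·N2  ⇒  N2/N1 = (N3/N1 − 1)/2 = (91/31 − 1)/2 = 30/31
smallest multiple with N1 ≥ 12 and N2 ≥ 10: k = 1  ⇒  N1 = 1·31 = 31, N2 = 1·30 = 30 (N1 ≤ 40, N2 ≤ 30, N2 ≠ N1 ✓), N3 = 31 + 2·30 = 91
check: N3/(N1+N3) with N1 = 31, N3 = 91 gives 91/122; |achieved − target| = 0 ≤ 91/12200 ✓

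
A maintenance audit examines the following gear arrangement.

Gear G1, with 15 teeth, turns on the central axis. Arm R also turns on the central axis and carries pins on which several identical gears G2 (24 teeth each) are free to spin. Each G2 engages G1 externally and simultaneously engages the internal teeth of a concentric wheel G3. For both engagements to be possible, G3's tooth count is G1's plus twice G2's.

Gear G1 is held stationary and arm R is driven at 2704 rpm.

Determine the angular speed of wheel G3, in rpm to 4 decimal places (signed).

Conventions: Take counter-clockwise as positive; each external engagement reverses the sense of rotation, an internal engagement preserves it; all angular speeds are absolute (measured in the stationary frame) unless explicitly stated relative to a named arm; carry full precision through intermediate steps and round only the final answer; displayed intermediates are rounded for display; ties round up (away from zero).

+3347.8095 rpm

planetary set (15T centre, 24T on arm, 63T internal) — Willis relation
normalise by the input: solve with ω_arm = 1, then scale by 2704 rpm
ring teeth: 15 + 2·24 = 63
15(ω_sun−ω_arm) = −63(ω_ring−ω_arm),  ω_sun = 0, ω_arm = 1
ω_ring = 1 − (15/63)(0−1) = 26/21
scale: ω_ring = 26/21 × 2704 rpm = +3347.8095 rpm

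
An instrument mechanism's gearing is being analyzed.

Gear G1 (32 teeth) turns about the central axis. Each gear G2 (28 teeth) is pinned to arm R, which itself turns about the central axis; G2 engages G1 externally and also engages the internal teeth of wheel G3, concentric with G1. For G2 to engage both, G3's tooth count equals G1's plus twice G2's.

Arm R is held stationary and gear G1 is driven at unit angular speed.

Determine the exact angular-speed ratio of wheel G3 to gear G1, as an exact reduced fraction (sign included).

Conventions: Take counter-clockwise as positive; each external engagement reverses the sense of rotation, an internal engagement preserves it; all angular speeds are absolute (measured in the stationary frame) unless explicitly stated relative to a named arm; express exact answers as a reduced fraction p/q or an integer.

-4/11

planetary set (32T centre, 28T on arm, 88T internal) — Willis relation
ring teeth: 32 + 2·28 = 88
32(ω_sun−ω_arm) = −88(ω_ring−ω_arm),  ω_arm = 0, ω_sun = 1
ω_ring = 0 − (32/88)(1−0) = -4/11
ω_out/ω_in = -4/11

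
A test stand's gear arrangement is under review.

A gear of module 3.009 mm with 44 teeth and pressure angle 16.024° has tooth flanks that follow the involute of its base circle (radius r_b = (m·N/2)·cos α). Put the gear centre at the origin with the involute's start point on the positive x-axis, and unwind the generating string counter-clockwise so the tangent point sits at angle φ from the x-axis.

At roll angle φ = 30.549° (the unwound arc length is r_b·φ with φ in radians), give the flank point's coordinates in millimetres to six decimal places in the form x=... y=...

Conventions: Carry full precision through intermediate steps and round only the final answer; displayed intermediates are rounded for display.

topology: single-mesh involute geometry — m = 3.009, N = 44
pitch radius r_p = m·N/2 = 3.009·44/2 = 66.198000
base radius r_b = r_p·cos α = 66.198000·cos 16.024° = 63.625953
roll angle φ = 30.549° = 0.53318063 rad
x = r_b·(cos φ + φ·sin φ) = 72.037126
y = r_b·(sin φ − φ·cos φ) = 3.124204

x=72.037126 y=3.124204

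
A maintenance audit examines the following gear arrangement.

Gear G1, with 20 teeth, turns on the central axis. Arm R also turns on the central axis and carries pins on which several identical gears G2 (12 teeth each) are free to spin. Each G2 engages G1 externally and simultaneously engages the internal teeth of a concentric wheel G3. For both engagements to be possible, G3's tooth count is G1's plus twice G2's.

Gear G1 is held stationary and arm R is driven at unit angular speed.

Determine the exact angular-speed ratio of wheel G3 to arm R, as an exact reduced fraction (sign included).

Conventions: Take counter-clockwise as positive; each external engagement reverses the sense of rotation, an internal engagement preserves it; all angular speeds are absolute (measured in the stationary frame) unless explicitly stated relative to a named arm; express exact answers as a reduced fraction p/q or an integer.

recognized (axles ride arm R): planetary set, 20/12/44 teeth
ring teeth: 20 + 2·12 = 44
20(ω_sun−ω_arm) = −44(ω_ring−ω_arm),  ω_sun = 0, ω_arm = 1
ω_ring = 1 − (20/44)(0−1) = 16/11
ω_out/ω_in = 16/11

16/11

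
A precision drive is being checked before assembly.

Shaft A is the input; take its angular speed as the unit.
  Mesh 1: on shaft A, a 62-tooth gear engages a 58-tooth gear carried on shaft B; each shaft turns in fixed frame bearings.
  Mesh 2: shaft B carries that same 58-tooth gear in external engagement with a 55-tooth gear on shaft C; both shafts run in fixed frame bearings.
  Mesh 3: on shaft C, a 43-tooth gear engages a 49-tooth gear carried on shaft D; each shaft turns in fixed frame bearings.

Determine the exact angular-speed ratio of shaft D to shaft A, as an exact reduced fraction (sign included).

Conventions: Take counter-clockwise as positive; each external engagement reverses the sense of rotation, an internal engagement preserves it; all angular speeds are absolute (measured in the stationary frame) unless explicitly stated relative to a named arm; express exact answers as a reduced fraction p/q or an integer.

-2666/2695

class = fixed-axis compound train [3 meshes; 3 ratios multiply, 3 sense flips]
mesh 1 [62T→58T]: running ratio 31/29, sense −
mesh 2 [58T→55T]: running ratio 62/55, sense +
mesh 3 [43T→49T]: running ratio 2666/2695, sense −
ω_out/ω_in = -2666/2695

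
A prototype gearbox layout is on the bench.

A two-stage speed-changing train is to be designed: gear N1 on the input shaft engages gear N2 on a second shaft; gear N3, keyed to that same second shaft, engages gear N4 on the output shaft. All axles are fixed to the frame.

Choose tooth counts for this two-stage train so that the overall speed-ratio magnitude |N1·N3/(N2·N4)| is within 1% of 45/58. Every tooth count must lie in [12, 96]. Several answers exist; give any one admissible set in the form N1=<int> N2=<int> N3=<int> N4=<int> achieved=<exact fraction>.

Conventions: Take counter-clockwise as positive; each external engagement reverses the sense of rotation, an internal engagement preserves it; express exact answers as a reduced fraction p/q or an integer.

2-stage fixed-axis compound train for ratio 45/58
target = 45/58 in lowest terms: an exact hit needs N1·N3 = k·45 and N2·N4 = k·58 for one integer k, every count in [12, 96]; additionally prefer no 1:1 stage (N1 ≠ N2, N3 ≠ N4)
k = 1…5: no 1:1-free in-range split of k·45 and k·58 into factor pairs; take k = 6
k = 6: N1·N3 = 270 = 15·18, N2·N4 = 348 = 12·29
achieved = 15·18/(12·29) = 45/58; |achieved − target| = 0 ≤ 9/1160 ✓

N1=15 N2=12 N3=18 N4=29 achieved=45/58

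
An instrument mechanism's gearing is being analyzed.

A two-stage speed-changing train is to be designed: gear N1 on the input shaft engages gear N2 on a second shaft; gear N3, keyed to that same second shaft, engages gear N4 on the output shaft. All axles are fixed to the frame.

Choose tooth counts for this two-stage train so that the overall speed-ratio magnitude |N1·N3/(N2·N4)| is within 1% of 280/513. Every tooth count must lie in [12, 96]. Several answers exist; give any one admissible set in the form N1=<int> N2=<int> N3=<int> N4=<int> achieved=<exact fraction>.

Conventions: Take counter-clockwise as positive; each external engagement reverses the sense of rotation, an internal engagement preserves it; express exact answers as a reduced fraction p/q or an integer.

2-stage fixed-axis compound train for ratio 280/513
target = 280/513 in lowest terms: an exact hit needs N1·N3 = k·280 and N2·N4 = k·513 for one integer k, every count in [12, 96]; additionally prefer no 1:1 stage (N1 ≠ N2, N3 ≠ N4)
k = 1: N1·N3 = 280 = 14·20, N2·N4 = 513 = 19·27
achieved = 14·20/(19·27) = 280/513; |achieved − target| = 0 ≤ 14/2565 ✓

N1=14 N2=19 N3=20 N4=27 achieved=280/513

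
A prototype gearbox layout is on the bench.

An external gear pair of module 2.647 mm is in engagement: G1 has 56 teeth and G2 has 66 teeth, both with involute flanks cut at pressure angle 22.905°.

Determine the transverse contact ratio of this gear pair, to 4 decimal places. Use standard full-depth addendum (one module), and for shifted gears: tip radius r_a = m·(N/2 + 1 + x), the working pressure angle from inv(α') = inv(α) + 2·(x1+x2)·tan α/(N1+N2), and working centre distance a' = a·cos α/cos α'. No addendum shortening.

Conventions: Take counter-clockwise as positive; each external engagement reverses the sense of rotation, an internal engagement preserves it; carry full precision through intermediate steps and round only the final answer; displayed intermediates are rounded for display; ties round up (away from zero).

1.6401

recognized (one external pair, fixed centres): single-mesh tooth geometry, m = 2.647, N1 = 56, N2 = 66
base radii: r_b1 = 68.272060, r_b2 = 80.463500
tip radii: r_a1 = 76.763000, r_a2 = 89.998000
no profile shift: α' = α, a' = a
action lengths: √(r_a1²−r_b1²) = 35.092505, √(r_a2²−r_b2²) = 40.314578
base pitch p_b = π·m·cos α = 7.660107
CR = (35.092505 + 40.314578 − 161.467000·sin 22.90500°)/7.660107 = 1.640111
contact ratio ≈ 1.6401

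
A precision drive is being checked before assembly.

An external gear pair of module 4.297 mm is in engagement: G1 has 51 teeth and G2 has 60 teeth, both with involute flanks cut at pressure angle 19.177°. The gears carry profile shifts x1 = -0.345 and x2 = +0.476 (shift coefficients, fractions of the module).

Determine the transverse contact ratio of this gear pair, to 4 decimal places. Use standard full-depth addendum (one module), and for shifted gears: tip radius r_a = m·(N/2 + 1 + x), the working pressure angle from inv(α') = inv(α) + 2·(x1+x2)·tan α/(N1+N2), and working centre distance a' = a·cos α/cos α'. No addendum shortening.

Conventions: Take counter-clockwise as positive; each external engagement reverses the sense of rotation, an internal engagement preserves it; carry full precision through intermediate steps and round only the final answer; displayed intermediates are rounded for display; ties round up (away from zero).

1.7799

topology: single-mesh involute geometry — m = 4.297, 51T/60T pair
base radii: r_b1 = 103.493081, r_b2 = 121.756566
tip radii: r_a1 = 112.388035, r_a2 = 135.252372
inv(α') = inv(19.177°) + 2·(-0.345+0.476)·tan α/(51+60) = 0.01390591  ⇒  α' = 19.55763°
a' = a·cos α / cos α' = 238.4835·cos 19.177°/cos 19.55763° = 239.041065
action lengths: √(r_a1²−r_b1²) = 43.820686, √(r_a2²−r_b2²) = 58.894335
base pitch p_b = π·m·cos α = 12.750318
CR = (43.820686 + 58.894335 − 239.041065·sin 19.55763°)/12.750318 = 1.779944
contact ratio ≈ 1.7799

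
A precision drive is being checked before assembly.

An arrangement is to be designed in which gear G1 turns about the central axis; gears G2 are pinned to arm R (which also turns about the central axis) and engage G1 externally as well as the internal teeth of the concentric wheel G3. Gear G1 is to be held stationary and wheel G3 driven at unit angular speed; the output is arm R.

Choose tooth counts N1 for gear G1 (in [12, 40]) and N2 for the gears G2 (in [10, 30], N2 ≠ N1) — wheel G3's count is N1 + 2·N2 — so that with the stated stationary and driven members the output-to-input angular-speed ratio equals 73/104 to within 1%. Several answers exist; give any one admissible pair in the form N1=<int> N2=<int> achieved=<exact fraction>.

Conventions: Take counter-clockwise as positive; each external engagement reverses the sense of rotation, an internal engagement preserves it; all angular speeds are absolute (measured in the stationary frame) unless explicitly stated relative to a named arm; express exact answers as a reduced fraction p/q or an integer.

planetary set to be sized for 73/104 (Willis relation)
Willis with ω_sun = 0: ω_arm/ω_ring = N3/(N1+N3); set equal to 73/104  ⇒  N3/N1 = (73/104)/(1 − 73/104) = 73/31
N3 = N1 + 2·N2  ⇒  N2/N1 = (N3/N1 − 1)/2 = (73/31 − 1)/2 = 21/31
smallest multiple with N1 ≥ 12 and N2 ≥ 10: k = 1  ⇒  N1 = 1·31 = 31, N2 = 1·21 = 21 (N1 ≤ 40, N2 ≤ 30, N2 ≠ N1 ✓), N3 = 31 + 2·21 = 73
check: N3/(N1+N3) with N1 = 31, N3 = 73 gives 73/104; |achieved − target| = 0 ≤ 73/10400 ✓

N1=31 N2=21 achieved=73/104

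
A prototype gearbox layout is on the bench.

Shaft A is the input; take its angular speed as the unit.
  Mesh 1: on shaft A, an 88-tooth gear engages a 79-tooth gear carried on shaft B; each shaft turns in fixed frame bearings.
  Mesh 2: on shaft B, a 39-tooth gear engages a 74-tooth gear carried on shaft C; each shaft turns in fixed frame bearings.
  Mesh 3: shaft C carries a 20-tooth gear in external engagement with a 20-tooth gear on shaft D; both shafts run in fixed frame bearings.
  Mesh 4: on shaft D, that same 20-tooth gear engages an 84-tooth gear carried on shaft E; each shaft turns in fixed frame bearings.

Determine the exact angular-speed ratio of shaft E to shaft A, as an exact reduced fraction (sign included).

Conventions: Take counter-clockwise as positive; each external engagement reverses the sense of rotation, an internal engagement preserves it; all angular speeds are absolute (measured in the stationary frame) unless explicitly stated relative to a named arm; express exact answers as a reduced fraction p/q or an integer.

2860/20461

class = fixed-axis compound train [4 meshes; 4 ratios multiply, 4 sense flips]
mesh 1 [88T→79T]: running ratio 88/79, sense −
mesh 2 [39T→74T]: running ratio 1716/2923, sense +
mesh 3 [20T→20T]: running ratio 1716/2923, sense −
mesh 4 [20T→84T]: running ratio 2860/20461, sense +
ω_out/ω_in = 2860/20461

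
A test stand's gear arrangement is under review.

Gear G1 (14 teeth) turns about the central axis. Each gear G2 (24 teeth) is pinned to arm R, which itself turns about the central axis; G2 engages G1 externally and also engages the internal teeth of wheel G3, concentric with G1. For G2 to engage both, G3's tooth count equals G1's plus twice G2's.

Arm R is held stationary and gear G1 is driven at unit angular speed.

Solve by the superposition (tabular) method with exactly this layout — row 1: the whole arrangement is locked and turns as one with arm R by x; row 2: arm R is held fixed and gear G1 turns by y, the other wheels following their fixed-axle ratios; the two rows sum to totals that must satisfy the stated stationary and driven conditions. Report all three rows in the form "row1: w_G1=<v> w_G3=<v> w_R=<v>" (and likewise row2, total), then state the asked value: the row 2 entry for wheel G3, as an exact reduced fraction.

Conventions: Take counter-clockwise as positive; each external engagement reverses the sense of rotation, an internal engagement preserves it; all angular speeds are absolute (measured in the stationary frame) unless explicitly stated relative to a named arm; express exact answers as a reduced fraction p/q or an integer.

planetary set (14T centre, 24T on arm, 62T internal) — Willis relation
row 1 (train locked, turned with arm): all members turn x
row 2 (arm held, sun turns y): ω_ring = −(14/62)·y, ω_arm = 0
boundary: total ω_arm = x = 0 and total ω_sun = x + y = 1  ⇒  y = 1, x = 0
row 2 ring = −(14/62)·1 = -7/31
totals (row 1 + row 2): sun 0 + 1 = 1, ring 0 + (-7/31) = -7/31, arm 0 + 0 = 0
asked cell (row2, ring) = -7/31

row1: w_G1=0 w_G3=0 w_R=0
row2: w_G1=1 w_G3=-7/31 w_R=0
total: w_G1=1 w_G3=-7/31 w_R=0
asked value: -7/31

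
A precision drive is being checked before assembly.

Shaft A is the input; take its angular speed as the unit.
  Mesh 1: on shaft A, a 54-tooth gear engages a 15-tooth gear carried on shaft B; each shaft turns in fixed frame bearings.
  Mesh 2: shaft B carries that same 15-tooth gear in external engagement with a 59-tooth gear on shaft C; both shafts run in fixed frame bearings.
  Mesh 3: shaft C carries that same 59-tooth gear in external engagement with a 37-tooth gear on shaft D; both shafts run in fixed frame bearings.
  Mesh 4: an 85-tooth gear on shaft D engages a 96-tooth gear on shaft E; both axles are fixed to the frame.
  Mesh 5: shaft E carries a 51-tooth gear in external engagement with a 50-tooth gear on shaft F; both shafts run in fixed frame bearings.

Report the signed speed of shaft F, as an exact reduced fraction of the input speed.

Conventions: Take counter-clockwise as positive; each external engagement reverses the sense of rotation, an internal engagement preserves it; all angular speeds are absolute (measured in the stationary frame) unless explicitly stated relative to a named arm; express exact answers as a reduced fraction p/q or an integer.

5-mesh fixed-axis compound train (all bearings frame-fixed)
mesh 1 [54T→15T]: |ω|/ω_in = 1×54/15 = 18/5, sense flips to −
mesh 2 [15T→59T]: |ω|/ω_in = (18/5)×15/59 = 54/59, sense flips to +
mesh 3 [59T→37T]: |ω|/ω_in = (54/59)×59/37 = 54/37, sense flips to −
mesh 4 [85T→96T]: |ω|/ω_in = (54/37)×85/96 = 765/592, sense flips to +
mesh 5 [51T→50T]: |ω|/ω_in = (765/592)×51/50 = 7803/5920, sense flips to −
signed output speed (× input speed) = -7803/5920

-7803/5920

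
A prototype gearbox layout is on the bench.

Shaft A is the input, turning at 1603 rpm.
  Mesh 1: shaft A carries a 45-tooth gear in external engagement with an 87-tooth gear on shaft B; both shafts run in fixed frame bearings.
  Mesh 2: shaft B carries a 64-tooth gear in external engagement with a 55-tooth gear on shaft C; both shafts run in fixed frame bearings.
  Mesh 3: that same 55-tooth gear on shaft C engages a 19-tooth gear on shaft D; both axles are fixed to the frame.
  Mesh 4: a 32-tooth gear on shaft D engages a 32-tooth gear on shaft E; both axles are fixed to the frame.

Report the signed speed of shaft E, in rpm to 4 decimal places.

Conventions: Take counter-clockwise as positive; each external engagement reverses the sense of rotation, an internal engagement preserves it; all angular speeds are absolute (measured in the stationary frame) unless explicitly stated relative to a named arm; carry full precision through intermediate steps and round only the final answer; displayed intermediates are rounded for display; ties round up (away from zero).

topology: fixed-axis compound train — 4 meshes, A→E
mesh 1 [45T→87T]: ω = 1603.0000×45/87 = 829.1379 rpm, sense flips to −
mesh 2 [64T→55T]: ω = 829.1379×64/55 = 964.8150 rpm, sense flips to +
mesh 3 [55T→19T]: ω = 964.8150×55/19 = 2792.8857 rpm, sense flips to −
mesh 4 [32T→32T]: ω = 2792.8857×32/32 = 2792.8857 rpm, sense flips to +
signed output speed = +2792.8857 rpm

+2792.8857 rpm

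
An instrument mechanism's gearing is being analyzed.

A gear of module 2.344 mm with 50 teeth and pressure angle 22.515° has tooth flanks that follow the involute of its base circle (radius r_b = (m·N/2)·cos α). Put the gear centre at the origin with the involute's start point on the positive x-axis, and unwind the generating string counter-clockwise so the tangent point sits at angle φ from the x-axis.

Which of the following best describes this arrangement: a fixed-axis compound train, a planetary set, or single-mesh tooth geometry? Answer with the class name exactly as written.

class = single-mesh tooth geometry [base-circle involute, m = 2.344, 50T]
classification: single-mesh tooth geometry

single-mesh tooth geometry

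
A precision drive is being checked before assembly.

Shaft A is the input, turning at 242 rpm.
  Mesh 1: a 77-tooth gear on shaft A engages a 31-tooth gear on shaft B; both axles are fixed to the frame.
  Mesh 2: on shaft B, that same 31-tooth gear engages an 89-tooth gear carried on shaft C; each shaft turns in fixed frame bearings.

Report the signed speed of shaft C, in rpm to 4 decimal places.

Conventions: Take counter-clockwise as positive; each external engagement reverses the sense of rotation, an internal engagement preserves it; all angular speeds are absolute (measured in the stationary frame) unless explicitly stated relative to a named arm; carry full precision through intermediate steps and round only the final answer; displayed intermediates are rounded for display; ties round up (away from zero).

+209.3708 rpm

class = fixed-axis compound train [2 meshes; 2 ratios multiply, 2 sense flips]
mesh 1 [77T→31T]: ω = 242.0000×77/31 = 601.0968 rpm, sense flips to −
mesh 2 [31T→89T]: ω = 601.0968×31/89 = 209.3708 rpm, sense flips to +
signed output speed = +209.3708 rpm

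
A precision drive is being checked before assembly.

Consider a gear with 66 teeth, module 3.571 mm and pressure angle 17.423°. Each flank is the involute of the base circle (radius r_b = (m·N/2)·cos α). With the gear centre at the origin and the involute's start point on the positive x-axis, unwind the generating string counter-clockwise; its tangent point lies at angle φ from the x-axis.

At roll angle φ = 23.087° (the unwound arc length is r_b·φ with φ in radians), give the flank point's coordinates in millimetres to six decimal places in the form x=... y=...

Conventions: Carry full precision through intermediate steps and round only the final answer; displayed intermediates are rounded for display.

x=121.197020 y=2.412417

topology: single-mesh involute geometry — m = 3.571, N = 66
pitch radius r_p = m·N/2 = 3.571·66/2 = 117.843000
base radius r_b = r_p·cos α = 117.843000·cos 17.423° = 112.436388
roll angle φ = 23.087° = 0.40294416 rad
x = r_b·(cos φ + φ·sin φ) = 121.197020
y = r_b·(sin φ − φ·cos φ) = 2.412417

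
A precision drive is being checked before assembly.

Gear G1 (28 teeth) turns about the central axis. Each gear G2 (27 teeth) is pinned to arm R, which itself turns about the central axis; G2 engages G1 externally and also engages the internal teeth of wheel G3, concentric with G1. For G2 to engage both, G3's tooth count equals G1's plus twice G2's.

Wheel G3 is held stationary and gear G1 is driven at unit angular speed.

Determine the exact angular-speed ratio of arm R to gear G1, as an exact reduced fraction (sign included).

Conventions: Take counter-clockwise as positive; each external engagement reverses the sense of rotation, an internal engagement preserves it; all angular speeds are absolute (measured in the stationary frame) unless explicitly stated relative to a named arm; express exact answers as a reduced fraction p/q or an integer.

14/55

recognized (axles ride arm R): planetary set, 28/27/82 teeth
ring teeth: 28 + 2·27 = 82
28(ω_sun−ω_arm) = −82(ω_ring−ω_arm),  ω_ring = 0, ω_sun = 1
28(1−ω_arm) = −82(0−ω_arm)  ⇒  110·ω_arm = 28  ⇒  ω_arm = 14/55
ω_out/ω_in = 14/55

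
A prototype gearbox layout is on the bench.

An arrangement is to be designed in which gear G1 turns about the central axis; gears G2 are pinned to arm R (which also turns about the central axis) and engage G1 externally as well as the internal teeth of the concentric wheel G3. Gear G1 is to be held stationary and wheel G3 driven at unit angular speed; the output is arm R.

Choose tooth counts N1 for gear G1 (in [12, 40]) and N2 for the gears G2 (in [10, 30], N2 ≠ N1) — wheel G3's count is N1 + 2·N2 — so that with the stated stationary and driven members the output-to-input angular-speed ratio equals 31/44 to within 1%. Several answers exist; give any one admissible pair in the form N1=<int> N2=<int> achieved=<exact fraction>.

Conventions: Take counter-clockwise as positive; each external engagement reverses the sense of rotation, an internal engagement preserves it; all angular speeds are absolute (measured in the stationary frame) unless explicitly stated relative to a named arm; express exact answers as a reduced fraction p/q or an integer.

N1=26 N2=18 achieved=31/44

planetary set to be sized for 31/44 (Willis relation)
Willis with ω_sun = 0: ω_arm/ω_ring = N3/(N1+N3); set equal to 31/44  ⇒  N3/N1 = (31/44)/(1 − 31/44) = 31/13
N3 = N1 + 2·N2  ⇒  N2/N1 = (N3/N1 − 1)/2 = (31/13 − 1)/2 = 9/13
smallest multiple with N1 ≥ 12 and N2 ≥ 10: k = 2  ⇒  N1 = 2·13 = 26, N2 = 2·9 = 18 (N1 ≤ 40, N2 ≤ 30, N2 ≠ N1 ✓), N3 = 26 + 2·18 = 62
check: N3/(N1+N3) with N1 = 26, N3 = 62 gives 31/44; |achieved − target| = 0 ≤ 31/4400 ✓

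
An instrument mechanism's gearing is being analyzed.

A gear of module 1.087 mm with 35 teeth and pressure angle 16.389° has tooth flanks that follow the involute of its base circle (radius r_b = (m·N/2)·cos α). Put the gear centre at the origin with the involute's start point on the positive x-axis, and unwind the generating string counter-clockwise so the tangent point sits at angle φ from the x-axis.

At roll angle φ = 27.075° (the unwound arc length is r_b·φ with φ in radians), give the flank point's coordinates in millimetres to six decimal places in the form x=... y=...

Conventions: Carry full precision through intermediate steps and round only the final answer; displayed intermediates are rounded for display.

x=20.174815 y=0.627683

single-mesh involute tooth geometry (35T wheel at module 1.087)
pitch radius r_p = m·N/2 = 1.087·35/2 = 19.022500
base radius r_b = r_p·cos α = 19.022500·cos 16.389° = 18.249581
roll angle φ = 27.075° = 0.47254789 rad
x = r_b·(cos φ + φ·sin φ) = 20.174815
y = r_b·(sin φ − φ·cos φ) = 0.627683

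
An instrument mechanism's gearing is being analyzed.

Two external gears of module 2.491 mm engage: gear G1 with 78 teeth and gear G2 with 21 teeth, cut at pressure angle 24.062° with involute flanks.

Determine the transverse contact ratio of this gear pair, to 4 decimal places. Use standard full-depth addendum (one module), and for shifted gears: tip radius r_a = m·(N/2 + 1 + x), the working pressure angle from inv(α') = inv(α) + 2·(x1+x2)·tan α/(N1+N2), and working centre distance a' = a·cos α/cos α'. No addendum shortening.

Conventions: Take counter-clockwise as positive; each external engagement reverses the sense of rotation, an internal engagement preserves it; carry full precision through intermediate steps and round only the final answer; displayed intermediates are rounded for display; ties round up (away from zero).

1.5286

topology: single-mesh involute geometry — m = 2.491, 78T/21T pair
base radii: r_b1 = 88.707217, r_b2 = 23.882712
tip radii: r_a1 = 99.640000, r_a2 = 28.646500
no profile shift: α' = α, a' = a
action lengths: √(r_a1²−r_b1²) = 45.377959, √(r_a2²−r_b2²) = 15.818913
base pitch p_b = π·m·cos α = 7.145691
CR = (45.377959 + 15.818913 − 123.304500·sin 24.06200°)/7.145691 = 1.528551
contact ratio ≈ 1.5286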